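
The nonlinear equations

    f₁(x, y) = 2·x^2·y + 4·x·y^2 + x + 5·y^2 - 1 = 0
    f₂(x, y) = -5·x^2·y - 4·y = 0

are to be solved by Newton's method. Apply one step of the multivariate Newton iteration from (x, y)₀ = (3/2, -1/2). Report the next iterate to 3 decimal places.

(0.964, -0.264)

At (3/2, -1/2): F = (1.000, 7.625).
Jacobian J = [[4·x·y + 4·y^2 + 1, 2·x^2 + 8·x·y + 10·y], [-10·x·y, -5·x^2 - 4]].
At the point, J = [[-1.000, -6.500], [7.500, -15.250]] (det J = 64.000).
Solving J·Δ = −F gives Δ = (-0.536, 0.236).
Then the next iterate is (x, y)₁ = (0.964, -0.264).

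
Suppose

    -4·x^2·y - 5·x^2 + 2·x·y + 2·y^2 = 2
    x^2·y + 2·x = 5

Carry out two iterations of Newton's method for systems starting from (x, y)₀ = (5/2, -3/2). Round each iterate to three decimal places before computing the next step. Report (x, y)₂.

At (5/2, -3/2): F = (1.250, -9.375).
Jacobian J = [[-8·x·y - 10·x + 2·y, -4·x^2 + 2·x + 4·y], [2·x·y + 2, x^2]].
At the point, J = [[2.000, -26.000], [-5.500, 6.250]] (det J = -130.500).
Solving J·Δ = −F gives Δ = (-1.808, -0.091).
Then the next iterate is (x, y)₁ = (0.692, -1.591).
Round to (0.692, -1.591) and repeat: F = (1.51379, -4.37787), J = [[-1.29422, -6.89546], [-0.20194, 0.47886]].
Δ = (-14.642, 2.968), so (x, y)₂ = (-13.950, 1.377).

(-13.950, 1.377)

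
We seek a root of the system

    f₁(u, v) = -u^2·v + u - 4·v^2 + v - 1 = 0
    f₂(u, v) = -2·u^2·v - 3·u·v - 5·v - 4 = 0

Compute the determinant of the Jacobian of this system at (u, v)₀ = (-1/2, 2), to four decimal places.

-42.5000

J = [[-2·u·v + 1, -u^2 - 8·v + 1], [-4·u·v - 3·v, -2·u^2 - 3·u - 5]].
At the point, J = [[3.0000, -15.2500], [-2.0000, -4.0000]].
det J = -42.5000.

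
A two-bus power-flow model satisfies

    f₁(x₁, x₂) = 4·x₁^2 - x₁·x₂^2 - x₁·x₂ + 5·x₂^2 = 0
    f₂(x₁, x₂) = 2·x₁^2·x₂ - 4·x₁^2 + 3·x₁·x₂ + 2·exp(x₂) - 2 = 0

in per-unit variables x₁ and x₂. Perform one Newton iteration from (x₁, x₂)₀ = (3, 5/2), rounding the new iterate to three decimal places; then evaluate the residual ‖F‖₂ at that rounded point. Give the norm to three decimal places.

26.705

At (3, 5/2): F = (41.000, 53.86499).
Jacobian J = [[8·x₁ - x₂^2 - x₂, -2·x₁·x₂ - x₁ + 10·x₂], [4·x₁·x₂ - 8·x₁ + 3·x₂, 2·x₁^2 + 3·x₁ + 2·exp(x₂)]].
At the point, J = [[15.250, 7.000], [13.500, 51.36499]] (det J = 688.81607).
Solving J·Δ = −F gives Δ = (-2.510, -0.389).
Then the next iterate is (x₁, x₂)₁ = (0.490, 2.111).
Re-evaluating at (0.490, 2.111): F = (20.02402, 17.66946), so ‖F‖₂ = 26.705.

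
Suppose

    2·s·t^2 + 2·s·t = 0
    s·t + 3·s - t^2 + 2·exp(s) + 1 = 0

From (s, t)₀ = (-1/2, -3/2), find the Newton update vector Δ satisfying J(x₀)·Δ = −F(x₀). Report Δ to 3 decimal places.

(-0.180, 0.510)

At (-1/2, -3/2): F = (-0.750, -0.78694).
Jacobian J = [[2·t^2 + 2·t, 4·s·t + 2·s], [t + 2·exp(s) + 3, s - 2·t]].
At the point, J = [[1.500, 2.000], [2.71306, 2.500]] (det J = -1.67612).
Solving J·Δ = −F gives Δ = (-0.180, 0.510).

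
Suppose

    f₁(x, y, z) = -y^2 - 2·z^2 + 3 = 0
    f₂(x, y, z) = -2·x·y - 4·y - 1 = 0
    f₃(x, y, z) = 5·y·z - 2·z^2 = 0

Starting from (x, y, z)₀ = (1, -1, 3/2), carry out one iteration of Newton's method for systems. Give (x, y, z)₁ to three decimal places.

At (1, -1, 3/2): F = (-2.500, 5.000, -12.000).
Jacobian J = [[0, -2·y, -4·z], [-2·y, -2·x - 4, 0], [0, 5·z, 5·y - 4·z]].
At the point, J = [[0.000, 2.000, -6.000], [2.000, -6.000, 0.000], [0.000, 7.500, -11.000]] (det J = -46.000).
Solving J·Δ = −F gives Δ = (3.304, 1.935, 0.228).
Then the next iterate is (x, y, z)₁ = (4.304, 0.935, 1.728).

(4.304, 0.935, 1.728)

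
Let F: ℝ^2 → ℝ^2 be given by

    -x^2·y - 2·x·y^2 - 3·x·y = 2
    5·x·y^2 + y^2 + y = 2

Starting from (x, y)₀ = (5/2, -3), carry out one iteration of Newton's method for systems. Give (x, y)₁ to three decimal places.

(1.317, -2.209)

At (5/2, -3): F = (-5.750, 116.500).
Jacobian J = [[-2·x·y - 2·y^2 - 3·y, -x^2 - 4·x·y - 3·x], [5·y^2, 10·x·y + 2·y + 1]].
At the point, J = [[6.000, 16.250], [45.000, -80.000]] (det J = -1211.250).
Solving J·Δ = −F gives Δ = (-1.183, 0.791).
Then the next iterate is (x, y)₁ = (1.317, -2.209).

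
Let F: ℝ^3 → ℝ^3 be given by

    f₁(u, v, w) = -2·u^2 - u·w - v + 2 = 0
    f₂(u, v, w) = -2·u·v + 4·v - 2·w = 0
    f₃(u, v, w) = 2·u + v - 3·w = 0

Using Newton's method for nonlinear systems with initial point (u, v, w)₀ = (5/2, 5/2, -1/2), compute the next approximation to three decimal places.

(-0.119, 7.952, 2.571)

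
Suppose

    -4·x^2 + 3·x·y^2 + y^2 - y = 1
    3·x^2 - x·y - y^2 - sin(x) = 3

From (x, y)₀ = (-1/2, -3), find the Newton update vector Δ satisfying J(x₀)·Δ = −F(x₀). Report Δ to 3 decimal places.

At (-1/2, -3): F = (-3.500, -12.27057).
Jacobian J = [[-8·x + 3·y^2, 6·x·y + 2·y - 1], [6·x - y - cos(x), -x - 2·y]].
At the point, J = [[31.000, 2.000], [-0.87758, 6.500]] (det J = 203.25517).
Solving J·Δ = −F gives Δ = (-0.009, 1.887).

(-0.009, 1.887)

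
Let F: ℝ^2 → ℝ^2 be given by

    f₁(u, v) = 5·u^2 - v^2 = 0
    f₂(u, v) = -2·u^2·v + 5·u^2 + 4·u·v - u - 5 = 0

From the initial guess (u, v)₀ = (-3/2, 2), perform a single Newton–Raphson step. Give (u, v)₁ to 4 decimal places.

At (-3/2, 2): F = (7.2500, -13.2500).
Jacobian J = [[10·u, -2·v], [-4·u·v + 10·u + 4·v - 1, -2·u^2 + 4·u]].
At the point, J = [[-15.0000, -4.0000], [4.0000, -10.5000]] (det J = 173.5000).
Solving J·Δ = −F gives Δ = (0.7442, -0.9784).
Then the next iterate is (u, v)₁ = (-0.7558, 1.0216).

(-0.7558, 1.0216)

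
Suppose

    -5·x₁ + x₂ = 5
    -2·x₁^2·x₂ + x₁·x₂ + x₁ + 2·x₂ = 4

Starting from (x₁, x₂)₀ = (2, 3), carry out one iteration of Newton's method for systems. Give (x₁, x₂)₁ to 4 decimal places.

At (2, 3): F = (-12.0000, -14.0000).
Jacobian J = [[-5, 1], [-4·x₁·x₂ + x₂ + 1, -2·x₁^2 + x₁ + 2]].
At the point, J = [[-5.0000, 1.0000], [-20.0000, -4.0000]] (det J = 40.0000).
Solving J·Δ = −F gives Δ = (-1.5500, 4.2500).
Then the next iterate is (x₁, x₂)₁ = (0.4500, 7.2500).

(0.4500, 7.2500)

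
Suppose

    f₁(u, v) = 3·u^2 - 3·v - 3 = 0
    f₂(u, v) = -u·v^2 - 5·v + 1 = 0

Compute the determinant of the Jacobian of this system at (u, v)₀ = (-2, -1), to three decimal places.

105.000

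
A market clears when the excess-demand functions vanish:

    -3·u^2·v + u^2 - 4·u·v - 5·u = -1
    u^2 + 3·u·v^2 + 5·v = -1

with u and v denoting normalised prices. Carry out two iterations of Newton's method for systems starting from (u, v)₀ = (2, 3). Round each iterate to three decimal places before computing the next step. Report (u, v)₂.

At (2, 3): F = (-65.000, 74.000).
Jacobian J = [[-6·u·v + 2·u - 4·v - 5, -3·u^2 - 4·u], [2·u + 3·v^2, 6·u·v + 5]].
At the point, J = [[-49.000, -20.000], [31.000, 41.000]] (det J = -1389.000).
Solving J·Δ = −F gives Δ = (-0.853, -1.160).
Then the next iterate is (u, v)₁ = (1.147, 1.840).
Round to (1.147, 1.840) and repeat: F = (-19.12347, 23.16546), J = [[-22.72888, -8.53483], [12.45080, 17.66288]].
Δ = (-0.474, -0.977), so (u, v)₂ = (0.673, 0.863).

(0.673, 0.863)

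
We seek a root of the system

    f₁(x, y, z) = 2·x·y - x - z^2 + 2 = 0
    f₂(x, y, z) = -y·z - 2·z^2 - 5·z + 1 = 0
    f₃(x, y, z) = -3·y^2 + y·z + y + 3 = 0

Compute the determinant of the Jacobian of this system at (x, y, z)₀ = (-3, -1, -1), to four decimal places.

J = [[2·y - 1, 2·x, -2·z], [0, -z, -y - 4·z - 5], [0, -6·y + z + 1, y]].
At the point, J = [[-3.0000, -6.0000, 2.0000], [0.0000, 1.0000, 0.0000], [0.0000, 6.0000, -1.0000]].
det J = 3.0000.

3.0000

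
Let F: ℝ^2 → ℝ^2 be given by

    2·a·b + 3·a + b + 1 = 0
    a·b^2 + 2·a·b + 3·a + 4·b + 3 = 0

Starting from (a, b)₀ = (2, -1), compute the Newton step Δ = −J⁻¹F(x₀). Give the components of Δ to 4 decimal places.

(-1.1667, -0.1667)

At (2, -1): F = (2.0000, 3.0000).
Jacobian J = [[2·b + 3, 2·a + 1], [b^2 + 2·b + 3, 2·a·b + 2·a + 4]].
At the point, J = [[1.0000, 5.0000], [2.0000, 4.0000]] (det J = -6.0000).
Solving J·Δ = −F gives Δ = (-1.1667, -0.1667).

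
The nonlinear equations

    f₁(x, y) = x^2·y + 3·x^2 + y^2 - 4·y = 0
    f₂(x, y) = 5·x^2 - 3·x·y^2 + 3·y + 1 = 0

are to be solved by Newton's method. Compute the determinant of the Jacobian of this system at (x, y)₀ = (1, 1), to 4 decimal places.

-17.0000

J = [[2·x·y + 6·x, x^2 + 2·y - 4], [10·x - 3·y^2, -6·x·y + 3]].
At the point, J = [[8.0000, -1.0000], [7.0000, -3.0000]].
det J = -17.0000.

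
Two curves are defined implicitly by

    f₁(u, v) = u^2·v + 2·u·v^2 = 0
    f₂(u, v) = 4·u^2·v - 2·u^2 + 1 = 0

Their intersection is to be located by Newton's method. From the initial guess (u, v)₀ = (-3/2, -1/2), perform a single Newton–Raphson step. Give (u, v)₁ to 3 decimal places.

At (-3/2, -1/2): F = (-1.875, -8.000).
Jacobian J = [[2·u·v + 2·v^2, u^2 + 4·u·v], [8·u·v - 4·u, 4·u^2]].
At the point, J = [[2.000, 5.250], [12.000, 9.000]] (det J = -45.000).
Solving J·Δ = −F gives Δ = (0.558, 0.144).
Then the next iterate is (u, v)₁ = (-0.942, -0.356).

(-0.942, -0.356)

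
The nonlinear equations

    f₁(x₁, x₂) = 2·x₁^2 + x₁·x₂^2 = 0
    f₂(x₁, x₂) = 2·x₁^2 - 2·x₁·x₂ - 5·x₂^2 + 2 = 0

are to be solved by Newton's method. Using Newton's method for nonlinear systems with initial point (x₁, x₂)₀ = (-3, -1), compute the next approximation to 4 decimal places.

At (-3, -1): F = (15.0000, 9.0000).
Jacobian J = [[4·x₁ + x₂^2, 2·x₁·x₂], [4·x₁ - 2·x₂, -2·x₁ - 10·x₂]].
At the point, J = [[-11.0000, 6.0000], [-10.0000, 16.0000]] (det J = -116.0000).
Solving J·Δ = −F gives Δ = (1.6034, 0.4397).
Then the next iterate is (x₁, x₂)₁ = (-1.3966, -0.5603).

(-1.3966, -0.5603)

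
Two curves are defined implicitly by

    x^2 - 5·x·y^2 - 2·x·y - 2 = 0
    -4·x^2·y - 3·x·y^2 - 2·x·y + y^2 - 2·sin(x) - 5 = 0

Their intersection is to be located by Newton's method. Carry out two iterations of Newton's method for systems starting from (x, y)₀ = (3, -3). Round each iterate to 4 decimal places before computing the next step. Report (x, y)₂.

At (3, -3): F = (-110.0000, 48.717760).
Jacobian J = [[2·x - 5·y^2 - 2·y, -10·x·y - 2·x], [-8·x·y - 3·y^2 - 2·y - 2·cos(x), -4·x^2 - 6·x·y - 2·x + 2·y]].
At the point, J = [[-33.0000, 84.0000], [52.979985, 6.0000]] (det J = -4648.318739).
Solving J·Δ = −F gives Δ = (-1.0224, 0.9079).
Then the next iterate is (x, y)₁ = (1.9776, -2.0921).
Round to (1.9776, -2.0921) and repeat: F = (-33.093038, 12.575598), J = [[-13.745012, 37.418170], [24.943600, 1.041015]].
Δ = (-0.5329, 0.6887), so (x, y)₂ = (1.4447, -1.4034).

(1.4447, -1.4034)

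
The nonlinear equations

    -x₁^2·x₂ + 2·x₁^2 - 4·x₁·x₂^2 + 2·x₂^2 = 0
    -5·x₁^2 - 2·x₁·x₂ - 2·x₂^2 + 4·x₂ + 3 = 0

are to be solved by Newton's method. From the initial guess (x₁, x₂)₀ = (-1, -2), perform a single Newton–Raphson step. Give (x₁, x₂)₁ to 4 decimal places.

(10.2857, -11.7143)

At (-1, -2): F = (28.0000, -22.0000).
Jacobian J = [[-2·x₁·x₂ + 4·x₁ - 4·x₂^2, -x₁^2 - 8·x₁·x₂ + 4·x₂], [-10·x₁ - 2·x₂, -2·x₁ - 4·x₂ + 4]].
At the point, J = [[-24.0000, -25.0000], [14.0000, 14.0000]] (det J = 14.0000).
Solving J·Δ = −F gives Δ = (11.2857, -9.7143).
Then the next iterate is (x₁, x₂)₁ = (10.2857, -11.7143).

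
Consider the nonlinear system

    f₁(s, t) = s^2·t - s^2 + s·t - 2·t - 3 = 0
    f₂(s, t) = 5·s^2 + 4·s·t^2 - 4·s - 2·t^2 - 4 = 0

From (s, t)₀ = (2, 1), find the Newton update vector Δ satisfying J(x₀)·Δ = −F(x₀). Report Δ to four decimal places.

(-1.3529, 1.0882)

At (2, 1): F = (-3.0000, 14.0000).
Jacobian J = [[2·s·t - 2·s + t, s^2 + s - 2], [10·s + 4·t^2 - 4, 8·s·t - 4·t]].
At the point, J = [[1.0000, 4.0000], [20.0000, 12.0000]] (det J = -68.0000).
Solving J·Δ = −F gives Δ = (-1.3529, 1.0882).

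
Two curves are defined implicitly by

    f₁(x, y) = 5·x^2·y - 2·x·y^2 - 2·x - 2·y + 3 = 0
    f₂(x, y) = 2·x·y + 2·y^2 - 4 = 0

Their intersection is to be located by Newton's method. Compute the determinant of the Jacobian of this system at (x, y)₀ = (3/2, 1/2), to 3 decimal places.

18.750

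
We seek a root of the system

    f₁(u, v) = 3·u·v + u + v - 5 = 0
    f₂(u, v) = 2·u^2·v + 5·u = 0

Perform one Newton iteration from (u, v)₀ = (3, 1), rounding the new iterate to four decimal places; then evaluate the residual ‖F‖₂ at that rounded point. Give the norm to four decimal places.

At (3, 1): F = (8.0000, 33.0000).
Jacobian J = [[3·v + 1, 3·u + 1], [4·u·v + 5, 2·u^2]].
At the point, J = [[4.0000, 10.0000], [17.0000, 18.0000]] (det J = -98.0000).
Solving J·Δ = −F gives Δ = (-1.8980, -0.0408).
Then the next iterate is (u, v)₁ = (1.1020, 0.9592).
Re-evaluating at (1.1020, 0.9592): F = (0.232315, 7.839713), so ‖F‖₂ = 7.8432.

7.8432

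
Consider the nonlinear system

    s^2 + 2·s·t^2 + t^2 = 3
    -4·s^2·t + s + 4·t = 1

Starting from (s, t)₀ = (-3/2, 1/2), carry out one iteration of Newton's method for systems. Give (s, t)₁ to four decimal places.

(-1.3585, -0.3019)

At (-3/2, 1/2): F = (-1.2500, -5.0000).
Jacobian J = [[2·s + 2·t^2, 4·s·t + 2·t], [-8·s·t + 1, -4·s^2 + 4]].
At the point, J = [[-2.5000, -2.0000], [7.0000, -5.0000]] (det J = 26.5000).
Solving J·Δ = −F gives Δ = (0.1415, -0.8019).
Then the next iterate is (s, t)₁ = (-1.3585, -0.3019).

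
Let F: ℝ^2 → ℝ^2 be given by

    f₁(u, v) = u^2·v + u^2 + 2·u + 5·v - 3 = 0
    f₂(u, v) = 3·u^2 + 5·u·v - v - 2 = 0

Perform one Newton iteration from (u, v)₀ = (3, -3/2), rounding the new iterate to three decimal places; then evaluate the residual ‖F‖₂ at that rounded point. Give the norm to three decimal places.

3.791

At (3, -3/2): F = (-9.000, 4.000).
Jacobian J = [[2·u·v + 2·u + 2, u^2 + 5], [6·u + 5·v, 5·u - 1]].
At the point, J = [[-1.000, 14.000], [10.500, 14.000]] (det J = -161.000).
Solving J·Δ = −F gives Δ = (-1.130, 0.562).
Then the next iterate is (u, v)₁ = (1.870, -0.938).
Re-evaluating at (1.870, -0.938): F = (-3.73319, 0.65840), so ‖F‖₂ = 3.791.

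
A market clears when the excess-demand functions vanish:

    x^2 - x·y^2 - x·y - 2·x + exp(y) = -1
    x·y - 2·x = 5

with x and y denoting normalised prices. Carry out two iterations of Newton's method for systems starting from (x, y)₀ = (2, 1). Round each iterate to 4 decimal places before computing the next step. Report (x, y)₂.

(-2.2504, 0.4199)

At (2, 1): F = (-0.281718, -7.0000).
Jacobian J = [[2·x - y^2 - y - 2, -2·x·y - x + exp(y)], [y - 2, x]].
At the point, J = [[0.0000, -3.281718], [-1.0000, 2.0000]] (det J = -3.281718).
Solving J·Δ = −F gives Δ = (-7.1717, -0.0858).
Then the next iterate is (x, y)₁ = (-5.1717, 0.9142).
Round to (-5.1717, 0.9142) and repeat: F = (49.634936, 0.615432), J = [[-14.093362, 17.122415], [-1.0858, -5.1717]].
Δ = (2.9213, -0.4943), so (x, y)₂ = (-2.2504, 0.4199).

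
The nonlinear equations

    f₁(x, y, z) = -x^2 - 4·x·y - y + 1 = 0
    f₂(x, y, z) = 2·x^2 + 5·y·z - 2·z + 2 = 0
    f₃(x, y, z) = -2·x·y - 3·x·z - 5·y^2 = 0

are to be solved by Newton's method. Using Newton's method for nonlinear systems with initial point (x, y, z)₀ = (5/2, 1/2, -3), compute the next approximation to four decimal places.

At (5/2, 1/2, -3): F = (-10.7500, 13.0000, 18.7500).
Jacobian J = [[-2·x - 4·y, -4·x - 1, 0], [4·x, 5·z, 5·y - 2], [-2·y - 3·z, -2·x - 10·y, -3·x]].
At the point, J = [[-7.0000, -11.0000, 0.0000], [10.0000, -15.0000, 0.5000], [8.0000, -10.0000, -7.5000]] (det J = -1691.5000).
Solving J·Δ = −F gives Δ = (-1.4418, -0.0598, 1.0418).
Then the next iterate is (x, y, z)₁ = (1.0582, 0.4402, -1.9582).

(1.0582, 0.4402, -1.9582)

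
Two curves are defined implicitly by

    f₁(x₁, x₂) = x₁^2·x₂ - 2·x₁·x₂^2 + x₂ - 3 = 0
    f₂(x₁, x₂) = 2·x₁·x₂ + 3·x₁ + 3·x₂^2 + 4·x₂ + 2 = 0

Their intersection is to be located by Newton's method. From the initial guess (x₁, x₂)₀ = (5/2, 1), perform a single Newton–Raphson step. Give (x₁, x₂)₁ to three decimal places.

At (5/2, 1): F = (-0.750, 21.500).
Jacobian J = [[2·x₁·x₂ - 2·x₂^2, x₁^2 - 4·x₁·x₂ + 1], [2·x₂ + 3, 2·x₁ + 6·x₂ + 4]].
At the point, J = [[3.000, -2.750], [5.000, 15.000]] (det J = 58.750).
Solving J·Δ = −F gives Δ = (-0.815, -1.162).
Then the next iterate is (x₁, x₂)₁ = (1.685, -0.162).

(1.685, -0.162)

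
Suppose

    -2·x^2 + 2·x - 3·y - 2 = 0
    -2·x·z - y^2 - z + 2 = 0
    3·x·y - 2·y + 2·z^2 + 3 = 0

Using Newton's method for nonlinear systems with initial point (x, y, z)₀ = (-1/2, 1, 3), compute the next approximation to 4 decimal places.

(0.1154, -0.3462, 0.9952)

At (-1/2, 1, 3): F = (-6.5000, 1.0000, 17.5000).
Jacobian J = [[-4·x + 2, -3, 0], [-2·z, -2·y, -2·x - 1], [3·y, 3·x - 2, 4·z]].
At the point, J = [[4.0000, -3.0000, 0.0000], [-6.0000, -2.0000, 0.0000], [3.0000, -3.5000, 12.0000]] (det J = -312.0000).
Solving J·Δ = −F gives Δ = (0.6154, -1.3462, -2.0048).
Then the next iterate is (x, y, z)₁ = (0.1154, -0.3462, 0.9952).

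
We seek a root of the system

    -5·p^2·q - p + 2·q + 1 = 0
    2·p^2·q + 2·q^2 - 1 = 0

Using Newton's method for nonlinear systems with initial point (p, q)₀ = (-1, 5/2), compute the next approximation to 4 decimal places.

At (-1, 5/2): F = (-5.5000, 16.5000).
Jacobian J = [[-10·p·q - 1, -5·p^2 + 2], [4·p·q, 2·p^2 + 4·q]].
At the point, J = [[24.0000, -3.0000], [-10.0000, 12.0000]] (det J = 258.0000).
Solving J·Δ = −F gives Δ = (0.0640, -1.3217).
Then the next iterate is (p, q)₁ = (-0.9360, 1.1783).

(-0.9360, 1.1783)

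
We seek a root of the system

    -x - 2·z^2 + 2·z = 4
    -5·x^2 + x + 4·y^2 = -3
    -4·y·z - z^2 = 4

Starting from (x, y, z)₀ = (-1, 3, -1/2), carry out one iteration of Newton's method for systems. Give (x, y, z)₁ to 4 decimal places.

At (-1, 3, -1/2): F = (-4.5000, 33.0000, 1.7500).
Jacobian J = [[-1, 0, -4·z + 2], [-10·x + 1, 8·y, 0], [0, -4·z, -4·y - 2·z]].
At the point, J = [[-1.0000, 0.0000, 4.0000], [11.0000, 24.0000, 0.0000], [0.0000, 2.0000, -11.0000]] (det J = 352.0000).
Solving J·Δ = −F gives Δ = (-3.6477, 0.2969, 0.2131).
Then the next iterate is (x, y, z)₁ = (-4.6477, 3.2969, -0.2869).

(-4.6477, 3.2969, -0.2869)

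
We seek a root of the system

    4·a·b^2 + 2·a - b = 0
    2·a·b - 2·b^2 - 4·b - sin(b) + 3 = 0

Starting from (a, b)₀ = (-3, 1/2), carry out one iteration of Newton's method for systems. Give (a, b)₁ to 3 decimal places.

(0.262, 0.522)

At (-3, 1/2): F = (-9.500, -2.97943).
Jacobian J = [[4·b^2 + 2, 8·a·b - 1], [2·b, 2·a - 4·b - cos(b) - 4]].
At the point, J = [[3.000, -13.000], [1.000, -12.87758]] (det J = -25.63275).
Solving J·Δ = −F gives Δ = (3.262, 0.022).
Then the next iterate is (a, b)₁ = (0.262, 0.522).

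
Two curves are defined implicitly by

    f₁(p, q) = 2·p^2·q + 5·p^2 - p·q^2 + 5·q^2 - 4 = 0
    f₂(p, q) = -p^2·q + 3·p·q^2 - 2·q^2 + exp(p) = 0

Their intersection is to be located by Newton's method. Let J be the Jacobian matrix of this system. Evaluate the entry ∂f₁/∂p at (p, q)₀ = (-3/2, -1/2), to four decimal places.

∂f₁/∂p = 4·p·q + 10·p - q^2.
At (-3/2, -1/2) this is -12.2500.

-12.2500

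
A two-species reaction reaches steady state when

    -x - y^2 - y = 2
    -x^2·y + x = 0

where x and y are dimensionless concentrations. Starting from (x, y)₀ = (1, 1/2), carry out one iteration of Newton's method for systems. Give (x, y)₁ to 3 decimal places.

(-3.750, 1.000)

At (1, 1/2): F = (-3.750, 0.500).
Jacobian J = [[-1, -2·y - 1], [-2·x·y + 1, -x^2]].
At the point, J = [[-1.000, -2.000], [0.000, -1.000]] (det J = 1.000).
Solving J·Δ = −F gives Δ = (-4.750, 0.500).
Then the next iterate is (x, y)₁ = (-3.750, 1.000).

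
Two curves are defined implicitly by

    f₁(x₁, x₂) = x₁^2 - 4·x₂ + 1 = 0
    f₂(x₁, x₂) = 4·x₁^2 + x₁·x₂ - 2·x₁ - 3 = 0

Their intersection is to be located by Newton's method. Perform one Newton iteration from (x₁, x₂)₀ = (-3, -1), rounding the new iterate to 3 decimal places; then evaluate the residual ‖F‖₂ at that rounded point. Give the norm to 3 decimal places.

9.994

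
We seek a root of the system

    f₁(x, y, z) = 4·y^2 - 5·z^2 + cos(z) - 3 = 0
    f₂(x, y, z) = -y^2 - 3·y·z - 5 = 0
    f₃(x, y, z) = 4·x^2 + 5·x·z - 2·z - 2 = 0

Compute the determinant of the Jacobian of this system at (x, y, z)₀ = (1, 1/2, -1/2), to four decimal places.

J = [[0, 8·y, -10·z - sin(z)], [0, -2·y - 3·z, -3·y], [8·x + 5·z, 0, 5·x - 2]].
At the point, J = [[0.0000, 4.0000, 5.479426], [0.0000, 0.5000, -1.5000], [5.5000, 0.0000, 3.0000]].
det J = -48.0684.

-48.0684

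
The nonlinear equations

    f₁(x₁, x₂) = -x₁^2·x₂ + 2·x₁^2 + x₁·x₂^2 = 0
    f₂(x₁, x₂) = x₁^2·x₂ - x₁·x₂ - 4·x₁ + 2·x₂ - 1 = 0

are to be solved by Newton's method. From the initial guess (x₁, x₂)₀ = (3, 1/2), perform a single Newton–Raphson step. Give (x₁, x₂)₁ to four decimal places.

At (3, 1/2): F = (14.2500, -9.0000).
Jacobian J = [[-2·x₁·x₂ + 4·x₁ + x₂^2, -x₁^2 + 2·x₁·x₂], [2·x₁·x₂ - x₂ - 4, x₁^2 - x₁ + 2]].
At the point, J = [[9.2500, -6.0000], [-1.5000, 8.0000]] (det J = 65.0000).
Solving J·Δ = −F gives Δ = (-0.9231, 0.9519).
Then the next iterate is (x₁, x₂)₁ = (2.0769, 1.4519).

(2.0769, 1.4519)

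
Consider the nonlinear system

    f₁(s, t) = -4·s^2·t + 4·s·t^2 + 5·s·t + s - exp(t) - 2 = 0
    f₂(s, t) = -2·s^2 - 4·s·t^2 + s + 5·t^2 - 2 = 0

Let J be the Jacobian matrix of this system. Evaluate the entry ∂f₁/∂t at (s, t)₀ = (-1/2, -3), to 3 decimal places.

8.450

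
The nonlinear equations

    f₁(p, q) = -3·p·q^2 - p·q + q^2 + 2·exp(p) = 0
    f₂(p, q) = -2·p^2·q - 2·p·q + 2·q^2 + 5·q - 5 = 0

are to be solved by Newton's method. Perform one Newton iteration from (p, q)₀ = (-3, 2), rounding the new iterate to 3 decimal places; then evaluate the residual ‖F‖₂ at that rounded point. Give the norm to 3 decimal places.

13.921

At (-3, 2): F = (46.09957, -11.000).
Jacobian J = [[-3·q^2 - q + 2·exp(p), -6·p·q - p + 2·q], [-4·p·q - 2·q, -2·p^2 - 2·p + 4·q + 5]].
At the point, J = [[-13.90043, 43.000], [20.000, 1.000]] (det J = -873.90043).
Solving J·Δ = −F gives Δ = (0.594, -0.880).
Then the next iterate is (p, q)₁ = (-2.406, 1.120).
Re-evaluating at (-2.406, 1.120): F = (13.18373, -4.46875), so ‖F‖₂ = 13.921.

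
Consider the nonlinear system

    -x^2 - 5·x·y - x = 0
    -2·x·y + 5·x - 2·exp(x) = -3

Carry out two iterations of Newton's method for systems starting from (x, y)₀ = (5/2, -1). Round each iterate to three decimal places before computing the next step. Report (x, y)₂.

(2.084, -0.619)

At (5/2, -1): F = (3.750, -3.86499).
Jacobian J = [[-2·x - 5·y - 1, -5·x], [-2·y - 2·exp(x) + 5, -2·x]].
At the point, J = [[-1.000, -12.500], [-17.36499, -5.000]] (det J = -212.06235).
Solving J·Δ = −F gives Δ = (-0.316, 0.325).
Then the next iterate is (x, y)₁ = (2.184, -0.675).
Round to (2.184, -0.675) and repeat: F = (0.41714, -0.89512), J = [[-1.993, -10.920], [-11.41352, -4.368]].
Δ = (-0.100, 0.056), so (x, y)₂ = (2.084, -0.619).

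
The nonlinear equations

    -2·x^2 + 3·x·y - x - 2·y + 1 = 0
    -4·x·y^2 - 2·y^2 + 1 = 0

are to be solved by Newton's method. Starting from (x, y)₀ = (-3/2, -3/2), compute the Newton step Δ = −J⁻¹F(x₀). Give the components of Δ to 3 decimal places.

(-0.434, 1.159)

At (-3/2, -3/2): F = (7.750, 10.000).
Jacobian J = [[-4·x + 3·y - 1, 3·x - 2], [-4·y^2, -8·x·y - 4·y]].
At the point, J = [[0.500, -6.500], [-9.000, -12.000]] (det J = -64.500).
Solving J·Δ = −F gives Δ = (-0.434, 1.159).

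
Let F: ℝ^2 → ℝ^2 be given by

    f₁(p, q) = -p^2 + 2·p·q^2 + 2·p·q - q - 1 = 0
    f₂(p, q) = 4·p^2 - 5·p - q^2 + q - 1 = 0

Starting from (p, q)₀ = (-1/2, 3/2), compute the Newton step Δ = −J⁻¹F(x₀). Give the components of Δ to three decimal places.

(0.351, -0.704)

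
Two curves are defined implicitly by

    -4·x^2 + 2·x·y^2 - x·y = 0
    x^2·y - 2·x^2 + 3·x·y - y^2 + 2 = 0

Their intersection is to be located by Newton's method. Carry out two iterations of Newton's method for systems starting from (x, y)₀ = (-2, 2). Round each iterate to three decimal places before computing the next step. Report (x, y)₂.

At (-2, 2): F = (-28.000, -14.000).
Jacobian J = [[-8·x + 2·y^2 - y, 4·x·y - x], [2·x·y - 4·x + 3·y, x^2 + 3·x - 2·y]].
At the point, J = [[22.000, -14.000], [6.000, -6.000]] (det J = -48.000).
Solving J·Δ = −F gives Δ = (-0.583, -2.917).
Then the next iterate is (x, y)₁ = (-2.583, -0.917).
Round to (-2.583, -0.917) and repeat: F = (-33.40020, -11.19696), J = [[23.26278, 12.05744], [12.31822, 0.75689]].
Δ = (0.838, 1.153), so (x, y)₂ = (-1.745, 0.236).

(-1.745, 0.236)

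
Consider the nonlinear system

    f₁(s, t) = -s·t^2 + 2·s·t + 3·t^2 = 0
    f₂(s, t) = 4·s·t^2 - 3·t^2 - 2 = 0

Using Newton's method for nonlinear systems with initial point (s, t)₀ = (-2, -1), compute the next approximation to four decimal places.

(-0.4000, -0.7000)

At (-2, -1): F = (9.0000, -13.0000).
Jacobian J = [[-t^2 + 2·t, -2·s·t + 2·s + 6·t], [4·t^2, 8·s·t - 6·t]].
At the point, J = [[-3.0000, -14.0000], [4.0000, 22.0000]] (det J = -10.0000).
Solving J·Δ = −F gives Δ = (1.6000, 0.3000).
Then the next iterate is (s, t)₁ = (-0.4000, -0.7000).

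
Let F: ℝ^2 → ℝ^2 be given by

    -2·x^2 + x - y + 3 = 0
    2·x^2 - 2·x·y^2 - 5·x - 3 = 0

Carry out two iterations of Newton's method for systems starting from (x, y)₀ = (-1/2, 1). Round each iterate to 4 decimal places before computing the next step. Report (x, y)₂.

At (-1/2, 1): F = (1.0000, 1.0000).
Jacobian J = [[-4·x + 1, -1], [4·x - 2·y^2 - 5, -4·x·y]].
At the point, J = [[3.0000, -1.0000], [-9.0000, 2.0000]] (det J = -3.0000).
Solving J·Δ = −F gives Δ = (1.0000, 4.0000).
Then the next iterate is (x, y)₁ = (0.5000, 5.0000).
Round to (0.5000, 5.0000) and repeat: F = (-2.0000, -30.0000), J = [[-1.0000, -1.0000], [-53.0000, -10.0000]].
Δ = (-0.2326, -1.7674), so (x, y)₂ = (0.2674, 3.2326).

(0.2674, 3.2326)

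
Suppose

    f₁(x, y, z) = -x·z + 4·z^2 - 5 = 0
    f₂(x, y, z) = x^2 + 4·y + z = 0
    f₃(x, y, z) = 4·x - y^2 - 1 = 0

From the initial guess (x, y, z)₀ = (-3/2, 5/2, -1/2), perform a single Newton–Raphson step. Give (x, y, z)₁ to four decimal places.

(0.3750, 1.3500, -2.0250)

At (-3/2, 5/2, -1/2): F = (-4.7500, 11.7500, -13.2500).
Jacobian J = [[-z, 0, -x + 8·z], [2·x, 4, 1], [4, -2·y, 0]].
At the point, J = [[0.5000, 0.0000, -2.5000], [-3.0000, 4.0000, 1.0000], [4.0000, -5.0000, 0.0000]] (det J = 5.0000).
Solving J·Δ = −F gives Δ = (1.8750, -1.1500, -1.5250).
Then the next iterate is (x, y, z)₁ = (0.3750, 1.3500, -2.0250).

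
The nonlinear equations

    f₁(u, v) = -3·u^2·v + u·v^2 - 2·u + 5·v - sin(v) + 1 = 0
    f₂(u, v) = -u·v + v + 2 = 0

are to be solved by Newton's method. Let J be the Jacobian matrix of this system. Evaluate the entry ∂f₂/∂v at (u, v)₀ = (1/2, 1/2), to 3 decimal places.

∂f₂/∂v = -u + 1.
At (1/2, 1/2) this is 0.500.

0.500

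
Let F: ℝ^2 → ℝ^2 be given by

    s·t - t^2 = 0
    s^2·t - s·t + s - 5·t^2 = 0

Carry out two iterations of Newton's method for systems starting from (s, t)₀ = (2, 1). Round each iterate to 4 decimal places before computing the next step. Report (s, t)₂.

At (2, 1): F = (1.0000, -1.0000).
Jacobian J = [[t, s - 2·t], [2·s·t - t + 1, s^2 - s - 10·t]].
At the point, J = [[1.0000, 0.0000], [4.0000, -8.0000]] (det J = -8.0000).
Solving J·Δ = −F gives Δ = (-1.0000, -0.6250).
Then the next iterate is (s, t)₁ = (1.0000, 0.3750).
Round to (1.0000, 0.3750) and repeat: F = (0.234375, 0.296875), J = [[0.3750, 0.2500], [1.3750, -3.7500]].
Δ = (-0.5446, -0.1205), so (s, t)₂ = (0.4554, 0.2545).

(0.4554, 0.2545)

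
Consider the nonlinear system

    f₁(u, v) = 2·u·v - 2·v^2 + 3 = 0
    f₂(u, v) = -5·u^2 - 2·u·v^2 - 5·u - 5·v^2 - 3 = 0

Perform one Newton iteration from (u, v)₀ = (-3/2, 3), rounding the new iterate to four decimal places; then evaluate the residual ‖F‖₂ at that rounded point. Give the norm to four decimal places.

At (-3/2, 3): F = (-24.0000, -24.7500).
Jacobian J = [[2·v, 2·u - 4·v], [-10·u - 2·v^2 - 5, -4·u·v - 10·v]].
At the point, J = [[6.0000, -15.0000], [-8.0000, -12.0000]] (det J = -192.0000).
Solving J·Δ = −F gives Δ = (-0.4336, -1.7734).
Then the next iterate is (u, v)₁ = (-1.9336, 1.2266).
Re-evaluating at (-1.9336, 1.2266): F = (-4.752603, -13.730396), so ‖F‖₂ = 14.5297.

14.5297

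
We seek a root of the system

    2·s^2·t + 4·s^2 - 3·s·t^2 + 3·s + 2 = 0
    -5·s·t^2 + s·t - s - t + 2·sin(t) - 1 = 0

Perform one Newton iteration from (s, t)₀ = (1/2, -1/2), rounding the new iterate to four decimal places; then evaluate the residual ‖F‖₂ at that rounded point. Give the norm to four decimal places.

At (1/2, -1/2): F = (3.8750, -2.833851).
Jacobian J = [[4·s·t + 8·s - 3·t^2 + 3, 2·s^2 - 6·s·t], [-5·t^2 + t - 1, -10·s·t + s + 2·cos(t) - 1]].
At the point, J = [[5.2500, 2.0000], [-2.7500, 3.755165]] (det J = 25.214617).
Solving J·Δ = −F gives Δ = (-0.8019, 0.1674).
Then the next iterate is (s, t)₁ = (-0.3019, -0.3326).
Re-evaluating at (-0.3019, -0.3326): F = (1.498437, -0.751106), so ‖F‖₂ = 1.6761.

1.6761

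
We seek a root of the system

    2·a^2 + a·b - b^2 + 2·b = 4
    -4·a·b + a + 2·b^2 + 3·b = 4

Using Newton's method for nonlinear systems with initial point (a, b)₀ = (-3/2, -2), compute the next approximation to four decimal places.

(-0.1546, 1.3918)

At (-3/2, -2): F = (-4.5000, -15.5000).
Jacobian J = [[4·a + b, a - 2·b + 2], [-4·b + 1, -4·a + 4·b + 3]].
At the point, J = [[-8.0000, 4.5000], [9.0000, 1.0000]] (det J = -48.5000).
Solving J·Δ = −F gives Δ = (1.3454, 3.3918).
Then the next iterate is (a, b)₁ = (-0.1546, 1.3918).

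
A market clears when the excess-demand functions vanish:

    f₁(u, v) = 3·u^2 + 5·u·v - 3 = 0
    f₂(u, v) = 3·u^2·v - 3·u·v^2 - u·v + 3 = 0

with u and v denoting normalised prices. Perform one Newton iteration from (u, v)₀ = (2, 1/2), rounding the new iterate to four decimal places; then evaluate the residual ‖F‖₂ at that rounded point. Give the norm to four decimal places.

83.2163

At (2, 1/2): F = (14.0000, 6.5000).
Jacobian J = [[6·u + 5·v, 5·u], [6·u·v - 3·v^2 - v, 3·u^2 - 6·u·v - u]].
At the point, J = [[14.5000, 10.0000], [4.7500, 4.0000]] (det J = 10.5000).
Solving J·Δ = −F gives Δ = (0.8571, -2.6429).
Then the next iterate is (u, v)₁ = (2.8571, -2.1429).
Re-evaluating at (2.8571, -2.1429): F = (-9.123337, -82.714714), so ‖F‖₂ = 83.2163.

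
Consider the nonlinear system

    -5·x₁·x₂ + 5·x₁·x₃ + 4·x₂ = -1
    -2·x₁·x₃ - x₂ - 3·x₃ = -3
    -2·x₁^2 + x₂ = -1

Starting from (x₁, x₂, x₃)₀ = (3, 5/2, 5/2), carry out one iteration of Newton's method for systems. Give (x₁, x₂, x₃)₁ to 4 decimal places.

(1.6944, 1.3326, 0.9106)

At (3, 5/2, 5/2): F = (11.0000, -22.0000, -14.5000).
Jacobian J = [[-5·x₂ + 5·x₃, -5·x₁ + 4, 5·x₁], [-2·x₃, -1, -2·x₁ - 3], [-4·x₁, 1, 0]].
At the point, J = [[0.0000, -11.0000, 15.0000], [-5.0000, -1.0000, -9.0000], [-12.0000, 1.0000, 0.0000]] (det J = -1443.0000).
Solving J·Δ = −F gives Δ = (-1.3056, -1.1674, -1.5894).
Then the next iterate is (x₁, x₂, x₃)₁ = (1.6944, 1.3326, 0.9106).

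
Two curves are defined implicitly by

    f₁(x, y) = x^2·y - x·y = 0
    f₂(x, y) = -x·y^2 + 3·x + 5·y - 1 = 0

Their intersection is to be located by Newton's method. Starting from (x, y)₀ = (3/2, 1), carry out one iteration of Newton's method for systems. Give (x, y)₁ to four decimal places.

(3.0000, -4.0000)

At (3/2, 1): F = (0.7500, 7.0000).
Jacobian J = [[2·x·y - y, x^2 - x], [-y^2 + 3, -2·x·y + 5]].
At the point, J = [[2.0000, 0.7500], [2.0000, 2.0000]] (det J = 2.5000).
Solving J·Δ = −F gives Δ = (1.5000, -5.0000).
Then the next iterate is (x, y)₁ = (3.0000, -4.0000).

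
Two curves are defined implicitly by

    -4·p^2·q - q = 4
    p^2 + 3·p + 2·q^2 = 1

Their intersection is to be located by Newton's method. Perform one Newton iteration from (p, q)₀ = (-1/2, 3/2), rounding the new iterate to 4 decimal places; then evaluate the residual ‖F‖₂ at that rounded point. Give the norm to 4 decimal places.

At (-1/2, 3/2): F = (-7.0000, 2.2500).
Jacobian J = [[-8·p·q, -4·p^2 - 1], [2·p + 3, 4·q]].
At the point, J = [[6.0000, -2.0000], [2.0000, 6.0000]] (det J = 40.0000).
Solving J·Δ = −F gives Δ = (0.9375, -0.6875).
Then the next iterate is (p, q)₁ = (0.4375, 0.8125).
Re-evaluating at (0.4375, 0.8125): F = (-5.434570, 1.824219), so ‖F‖₂ = 5.7326.

5.7326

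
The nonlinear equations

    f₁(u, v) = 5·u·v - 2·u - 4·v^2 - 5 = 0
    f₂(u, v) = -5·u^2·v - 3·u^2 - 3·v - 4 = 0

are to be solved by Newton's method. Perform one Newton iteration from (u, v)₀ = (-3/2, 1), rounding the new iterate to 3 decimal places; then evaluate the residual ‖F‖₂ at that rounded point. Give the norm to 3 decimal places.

9.372

At (-3/2, 1): F = (-13.500, -25.000).
Jacobian J = [[5·v - 2, 5·u - 8·v], [-10·u·v - 6·u, -5·u^2 - 3]].
At the point, J = [[3.000, -15.500], [24.000, -14.250]] (det J = 329.250).
Solving J·Δ = −F gives Δ = (0.593, -0.756).
Then the next iterate is (u, v)₁ = (-0.907, 0.244).
Re-evaluating at (-0.907, 0.244): F = (-4.53068, -8.20358), so ‖F‖₂ = 9.372.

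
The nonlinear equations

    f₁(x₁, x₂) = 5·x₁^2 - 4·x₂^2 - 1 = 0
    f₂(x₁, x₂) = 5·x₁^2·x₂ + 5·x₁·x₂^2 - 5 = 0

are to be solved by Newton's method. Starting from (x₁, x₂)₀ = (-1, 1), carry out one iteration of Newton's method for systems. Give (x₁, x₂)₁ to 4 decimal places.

(3.0000, -4.0000)

At (-1, 1): F = (0.0000, -5.0000).
Jacobian J = [[10·x₁, -8·x₂], [10·x₁·x₂ + 5·x₂^2, 5·x₁^2 + 10·x₁·x₂]].
At the point, J = [[-10.0000, -8.0000], [-5.0000, -5.0000]] (det J = 10.0000).
Solving J·Δ = −F gives Δ = (4.0000, -5.0000).
Then the next iterate is (x₁, x₂)₁ = (3.0000, -4.0000).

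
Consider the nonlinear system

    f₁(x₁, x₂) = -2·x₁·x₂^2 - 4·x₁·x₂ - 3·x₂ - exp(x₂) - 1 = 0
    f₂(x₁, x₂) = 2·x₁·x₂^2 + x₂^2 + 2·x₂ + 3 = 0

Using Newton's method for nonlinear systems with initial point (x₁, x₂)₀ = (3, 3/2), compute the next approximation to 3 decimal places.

At (3, 3/2): F = (-41.48169, 21.750).
Jacobian J = [[-2·x₂^2 - 4·x₂, -4·x₁·x₂ - 4·x₁ - exp(x₂) - 3], [2·x₂^2, 4·x₁·x₂ + 2·x₂ + 2]].
At the point, J = [[-10.500, -37.48169], [4.500, 23.000]] (det J = -72.83240).
Solving J·Δ = −F gives Δ = (-1.906, -0.573).
Then the next iterate is (x₁, x₂)₁ = (1.094, 0.927).

(1.094, 0.927)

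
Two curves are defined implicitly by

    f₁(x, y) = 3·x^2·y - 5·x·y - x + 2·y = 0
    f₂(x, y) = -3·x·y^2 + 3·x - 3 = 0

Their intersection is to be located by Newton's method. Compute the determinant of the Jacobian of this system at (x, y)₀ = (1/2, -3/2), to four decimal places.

9.9375

J = [[6·x·y - 5·y - 1, 3·x^2 - 5·x + 2], [-3·y^2 + 3, -6·x·y]].
At the point, J = [[2.0000, 0.2500], [-3.7500, 4.5000]].
det J = 9.9375.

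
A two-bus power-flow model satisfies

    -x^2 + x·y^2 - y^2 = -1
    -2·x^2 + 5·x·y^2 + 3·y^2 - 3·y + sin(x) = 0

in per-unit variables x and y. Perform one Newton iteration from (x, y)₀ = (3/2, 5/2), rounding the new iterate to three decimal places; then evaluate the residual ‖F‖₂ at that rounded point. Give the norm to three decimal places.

7.345

At (3/2, 5/2): F = (1.875, 54.62249).
Jacobian J = [[-2·x + y^2, 2·x·y - 2·y], [-4·x + 5·y^2 + cos(x), 10·x·y + 6·y - 3]].
At the point, J = [[3.250, 2.500], [25.32074, 49.500]] (det J = 97.57316).
Solving J·Δ = −F gives Δ = (0.448, -1.333).
Then the next iterate is (x, y)₁ = (1.948, 1.167).
Re-evaluating at (1.948, 1.167): F = (-1.50363, 7.18976), so ‖F‖₂ = 7.345.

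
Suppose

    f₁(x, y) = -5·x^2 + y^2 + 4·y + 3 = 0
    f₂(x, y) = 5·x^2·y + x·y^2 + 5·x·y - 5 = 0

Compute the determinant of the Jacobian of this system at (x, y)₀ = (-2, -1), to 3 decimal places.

248.000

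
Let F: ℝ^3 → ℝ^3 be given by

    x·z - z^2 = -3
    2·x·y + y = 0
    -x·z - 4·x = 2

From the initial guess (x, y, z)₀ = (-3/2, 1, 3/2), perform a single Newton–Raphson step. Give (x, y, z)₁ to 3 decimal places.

(-0.350, 1.150, 1.550)

At (-3/2, 1, 3/2): F = (-1.500, -2.000, 6.250).
Jacobian J = [[z, 0, x - 2·z], [2·y, 2·x + 1, 0], [-z - 4, 0, -x]].
At the point, J = [[1.500, 0.000, -4.500], [2.000, -2.000, 0.000], [-5.500, 0.000, 1.500]] (det J = 45.000).
Solving J·Δ = −F gives Δ = (1.150, 0.150, 0.050).
Then the next iterate is (x, y, z)₁ = (-0.350, 1.150, 1.550).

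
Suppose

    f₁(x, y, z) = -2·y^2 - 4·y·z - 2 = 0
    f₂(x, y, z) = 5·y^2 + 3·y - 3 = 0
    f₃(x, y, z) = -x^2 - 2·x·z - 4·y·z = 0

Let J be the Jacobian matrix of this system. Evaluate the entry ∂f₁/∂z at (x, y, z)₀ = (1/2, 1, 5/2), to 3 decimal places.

-4.000

∂f₁/∂z = -4·y.
At (1/2, 1, 5/2) this is -4.000.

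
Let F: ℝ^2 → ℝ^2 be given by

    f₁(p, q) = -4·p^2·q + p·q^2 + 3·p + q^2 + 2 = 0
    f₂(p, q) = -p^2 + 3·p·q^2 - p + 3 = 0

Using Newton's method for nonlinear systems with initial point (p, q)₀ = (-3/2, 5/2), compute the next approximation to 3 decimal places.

(-0.980, 1.830)

At (-3/2, 5/2): F = (-28.125, -25.875).
Jacobian J = [[-8·p·q + q^2 + 3, -4·p^2 + 2·p·q + 2·q], [-2·p + 3·q^2 - 1, 6·p·q]].
At the point, J = [[39.250, -11.500], [20.750, -22.500]] (det J = -644.500).
Solving J·Δ = −F gives Δ = (0.520, -0.670).
Then the next iterate is (p, q)₁ = (-0.980, 1.830).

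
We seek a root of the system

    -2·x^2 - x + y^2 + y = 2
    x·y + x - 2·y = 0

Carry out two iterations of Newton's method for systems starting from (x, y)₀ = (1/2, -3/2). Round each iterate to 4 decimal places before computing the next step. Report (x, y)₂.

(-0.7699, 0.1789)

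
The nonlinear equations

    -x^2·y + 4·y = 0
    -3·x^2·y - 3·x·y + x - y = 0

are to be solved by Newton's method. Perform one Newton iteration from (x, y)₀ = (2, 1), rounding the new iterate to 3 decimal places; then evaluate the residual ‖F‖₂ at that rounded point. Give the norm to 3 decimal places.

At (2, 1): F = (0.000, -17.000).
Jacobian J = [[-2·x·y, -x^2 + 4], [-6·x·y - 3·y + 1, -3·x^2 - 3·x - 1]].
At the point, J = [[-4.000, 0.000], [-14.000, -19.000]] (det J = 76.000).
Solving J·Δ = −F gives Δ = (0.000, -0.895).
Then the next iterate is (x, y)₁ = (2.000, 0.105).
Re-evaluating at (2.000, 0.105): F = (0.000, 0.005), so ‖F‖₂ = 0.005.

0.005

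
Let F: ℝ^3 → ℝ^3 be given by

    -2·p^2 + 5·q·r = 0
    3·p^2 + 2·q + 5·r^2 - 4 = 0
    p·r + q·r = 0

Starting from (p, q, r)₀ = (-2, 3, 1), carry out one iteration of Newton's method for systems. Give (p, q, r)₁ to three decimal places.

At (-2, 3, 1): F = (7.000, 19.000, 1.000).
Jacobian J = [[-4·p, 5·r, 5·q], [6·p, 2, 10·r], [r, r, p + q]].
At the point, J = [[8.000, 5.000, 15.000], [-12.000, 2.000, 10.000], [1.000, 1.000, 1.000]] (det J = -164.000).
Solving J·Δ = −F gives Δ = (0.939, -1.457, -0.482).
Then the next iterate is (p, q, r)₁ = (-1.061, 1.543, 0.518).

(-1.061, 1.543, 0.518)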